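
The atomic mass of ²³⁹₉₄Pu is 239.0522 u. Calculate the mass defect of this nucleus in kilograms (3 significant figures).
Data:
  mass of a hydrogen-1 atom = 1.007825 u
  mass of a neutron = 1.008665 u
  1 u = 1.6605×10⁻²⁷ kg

3.22e-27 kg

Z = 94, so N = A − Z = 239 − 94 = 145.
Mass of separated nucleons = 94(1.007825) + 145(1.008665) = 94.735550 + 146.256425 = 240.991975 u
The mass defect is 240.991975 − 239.0522 = 1.939775 u.
In SI units: 1.939775 u × 1.6605×10⁻²⁷ kg/u = 3.2210e-27 kg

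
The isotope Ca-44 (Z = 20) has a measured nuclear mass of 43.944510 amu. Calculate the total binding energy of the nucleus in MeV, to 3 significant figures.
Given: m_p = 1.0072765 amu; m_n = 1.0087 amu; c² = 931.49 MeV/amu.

Total constituent mass: 20 × 1.0072765 + 24 × 1.0087 = 44.3543300 amu
Δm = 44.3543300 − 43.944510 = 0.4098200 amu
Binding energy = Δm·c² = 0.4098200 × 931.49 MeV/amu = 381.743 MeV

382 MeV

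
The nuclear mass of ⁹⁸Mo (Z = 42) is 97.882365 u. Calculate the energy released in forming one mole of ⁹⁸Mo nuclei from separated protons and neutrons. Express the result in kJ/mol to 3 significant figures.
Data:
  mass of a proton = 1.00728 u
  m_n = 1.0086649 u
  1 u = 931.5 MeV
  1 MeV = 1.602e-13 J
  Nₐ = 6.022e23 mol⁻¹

Z = 42, so N = A − Z = 98 − 42 = 56.
Mass of separated nucleons = 42(1.00728) + 56(1.0086649) = 42.30576 + 56.4852344 = 98.7909944 u
The mass defect is 98.7909944 − 97.882365 = 0.9086294 u.
Converting to energy: 0.9086294 u × 931.5 MeV/u = 846.388 MeV
Per nucleus in joules: 846.388 MeV × 1.602e-13 J/MeV = 1.3559e-10 J
Per mole: 1.3559e-10 J × 6.022e23 mol⁻¹ = 8.1652e+13 J/mol

8.17e+10 kJ/mol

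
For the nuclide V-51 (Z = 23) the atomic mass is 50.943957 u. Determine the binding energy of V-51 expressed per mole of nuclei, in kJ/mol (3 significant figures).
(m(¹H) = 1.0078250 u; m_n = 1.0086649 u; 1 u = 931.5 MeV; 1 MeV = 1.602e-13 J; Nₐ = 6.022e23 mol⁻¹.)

4.30e+10 kJ/mol

The nucleus contains 23 protons and 51 − 23 = 28 neutrons.
Σm = 23·m(¹H) + 28·m_n = 23.1799750 + 28.2426172 = 51.4225922 u
Mass defect Δm = 51.4225922 − 50.943957 = 0.4786352 u
Converting to energy: 0.4786352 u × 931.5 MeV/u = 445.849 MeV
Per nucleus in joules: 445.849 MeV × 1.602e-13 J/MeV = 7.1425e-11 J
Per mole: 7.1425e-11 J × 6.022e23 mol⁻¹ = 4.3012e+13 J/mol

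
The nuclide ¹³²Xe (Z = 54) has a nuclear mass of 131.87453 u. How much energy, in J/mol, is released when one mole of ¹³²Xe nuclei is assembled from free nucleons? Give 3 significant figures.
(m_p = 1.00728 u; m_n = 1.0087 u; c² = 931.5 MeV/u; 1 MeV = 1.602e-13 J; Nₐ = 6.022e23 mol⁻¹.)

Z = 54, so N = A − Z = 132 − 54 = 78.
Total constituent mass: 54 × 1.00728 + 78 × 1.0087 = 133.07172 u
Mass defect Δm = 133.07172 − 131.87453 = 1.19719 u
Binding energy = Δm·c² = 1.19719 × 931.5 MeV/u = 1115.18 MeV
Per nucleus in joules: 1115.18 MeV × 1.602e-13 J/MeV = 1.7865e-10 J
Per mole: 1.7865e-10 J × 6.022e23 mol⁻¹ = 1.0758e+14 J/mol

1.08e+14 J/mol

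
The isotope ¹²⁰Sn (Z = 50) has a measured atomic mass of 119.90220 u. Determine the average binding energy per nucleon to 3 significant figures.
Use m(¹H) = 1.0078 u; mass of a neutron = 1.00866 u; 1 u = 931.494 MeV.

8.49 MeV/nucleon

Σm = 50·m(¹H) + 70·m_n = 50.3900 + 70.60620 = 120.99620 u
Mass defect Δm = 120.99620 − 119.90220 = 1.09400 u
Converting to energy: 1.09400 u × 931.494 MeV/u = 1019.05 MeV
Dividing by A = 120 gives 8.492 MeV per nucleon.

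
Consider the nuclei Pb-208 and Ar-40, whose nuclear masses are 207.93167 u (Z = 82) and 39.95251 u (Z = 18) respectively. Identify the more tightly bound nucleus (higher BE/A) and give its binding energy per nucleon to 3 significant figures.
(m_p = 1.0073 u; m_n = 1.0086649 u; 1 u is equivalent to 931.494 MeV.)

Ar-40; 8.61 MeV/nucleon

Pb-208: Σm = 82(1.0073) + 126(1.0086649) = 209.6903774 u; Δm = 1.7587074 u; E_B = 1638.2 MeV; E_B/A = 7.876 MeV
Ar-40: Σm = 18(1.0073) + 22(1.0086649) = 40.3220278 u; Δm = 0.3695178 u; E_B = 344.20 MeV; E_B/A = 8.605 MeV
Ar-40 has the higher binding energy per nucleon, so it is the more tightly bound nucleus.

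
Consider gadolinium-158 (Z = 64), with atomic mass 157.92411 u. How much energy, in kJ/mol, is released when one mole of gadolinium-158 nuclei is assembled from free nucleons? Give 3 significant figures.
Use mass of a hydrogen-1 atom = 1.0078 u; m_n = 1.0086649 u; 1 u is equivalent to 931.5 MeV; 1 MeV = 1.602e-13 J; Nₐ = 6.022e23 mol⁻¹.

The nucleus contains 64 protons and 158 − 64 = 94 neutrons.
Σm = 64·m(¹H) + 94·m_n = 64.4992 + 94.8145006 = 159.3137006 u
Δm = 159.3137006 − 157.92411 = 1.3895906 u
Binding energy = Δm·c² = 1.3895906 × 931.5 MeV/u = 1294.40 MeV
Per nucleus in joules: 1294.40 MeV × 1.602e-13 J/MeV = 2.0736e-10 J
Per mole: 2.0736e-10 J × 6.022e23 mol⁻¹ = 1.2487e+14 J/mol

1.25e+11 kJ/mol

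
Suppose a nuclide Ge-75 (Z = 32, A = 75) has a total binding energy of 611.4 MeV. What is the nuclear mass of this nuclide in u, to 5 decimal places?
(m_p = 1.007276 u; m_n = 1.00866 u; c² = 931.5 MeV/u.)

74.94885 u

Mass defect = 611.4 MeV / (931.5 MeV/u) = 0.6563607 u
Constituent mass = 32(1.007276) + 43(1.00866) = 75.605212 u
Nuclear mass = 75.605212 − 0.6563607 = 74.9488513 u ≈ 74.94885 u (to 5 decimal places)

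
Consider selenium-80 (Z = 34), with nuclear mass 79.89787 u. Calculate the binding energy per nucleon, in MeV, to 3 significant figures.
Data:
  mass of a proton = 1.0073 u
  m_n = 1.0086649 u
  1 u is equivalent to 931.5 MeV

Z = 34, so N = A − Z = 80 − 34 = 46.
Total constituent mass: 34 × 1.0073 + 46 × 1.0086649 = 80.6467854 u
The mass defect is 80.6467854 − 79.89787 = 0.7489154 u.
Binding energy = Δm·c² = 0.7489154 × 931.5 MeV/u = 697.615 MeV
Dividing by A = 80 gives 8.720 MeV per nucleon.

8.72 MeV/nucleon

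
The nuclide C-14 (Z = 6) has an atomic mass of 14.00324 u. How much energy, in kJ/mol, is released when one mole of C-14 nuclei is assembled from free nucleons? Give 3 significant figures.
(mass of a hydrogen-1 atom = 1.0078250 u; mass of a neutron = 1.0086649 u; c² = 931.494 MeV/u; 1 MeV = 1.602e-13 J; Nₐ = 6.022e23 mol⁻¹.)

1.02e+10 kJ/mol

Mass of separated nucleons = 6(1.0078250) + 8(1.0086649) = 6.0469500 + 8.0693192 = 14.1162692 u
Δm = 14.1162692 − 14.00324 = 0.1130292 u
Converting to energy: 0.1130292 u × 931.494 MeV/u = 105.286 MeV
Per nucleus in joules: 105.286 MeV × 1.602e-13 J/MeV = 1.6867e-11 J
Per mole: 1.6867e-11 J × 6.022e23 mol⁻¹ = 1.0157e+13 J/mol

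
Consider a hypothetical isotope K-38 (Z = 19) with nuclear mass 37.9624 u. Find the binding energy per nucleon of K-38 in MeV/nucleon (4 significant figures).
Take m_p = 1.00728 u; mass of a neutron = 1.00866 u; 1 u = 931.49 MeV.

With 19 protons and 19 neutrons (A = 38):
Σm = 19·m_p + 19·m_n = 19.13832 + 19.16454 = 38.30286 u
The mass defect is 38.30286 − 37.9624 = 0.34046 u.
Binding energy = Δm·c² = 0.34046 × 931.49 MeV/u = 317.135 MeV
Dividing by A = 38 gives 8.346 MeV per nucleon.

8.346 MeV/nucleon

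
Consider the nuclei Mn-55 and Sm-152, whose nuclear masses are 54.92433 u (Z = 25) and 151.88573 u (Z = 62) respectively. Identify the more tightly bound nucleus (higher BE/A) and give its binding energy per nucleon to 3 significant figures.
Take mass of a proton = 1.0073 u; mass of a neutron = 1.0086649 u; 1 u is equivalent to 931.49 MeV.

Mn-55: Σm = 25(1.0073) + 30(1.0086649) = 55.4424470 u; Δm = 0.5181170 u; E_B = 482.62 MeV; E_B/A = 8.7749 MeV
Sm-152: Σm = 62(1.0073) + 90(1.0086649) = 153.2324410 u; Δm = 1.3467110 u; E_B = 1254.4 MeV; E_B/A = 8.253 MeV
Mn-55 has the higher binding energy per nucleon, so it is the more tightly bound nucleus.

Mn-55; 8.77 MeV/nucleon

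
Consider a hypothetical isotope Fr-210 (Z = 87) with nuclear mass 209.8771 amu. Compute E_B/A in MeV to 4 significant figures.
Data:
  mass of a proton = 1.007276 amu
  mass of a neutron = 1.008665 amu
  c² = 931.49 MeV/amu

8.080 MeV/nucleon

Z = 87, so N = A − Z = 210 − 87 = 123.
Total constituent mass: 87 × 1.007276 + 123 × 1.008665 = 211.698807 amu
The mass defect is 211.698807 − 209.8771 = 1.821707 amu.
Binding energy = Δm·c² = 1.821707 × 931.49 MeV/amu = 1696.90 MeV
Dividing by A = 210 gives 8.080 MeV per nucleon.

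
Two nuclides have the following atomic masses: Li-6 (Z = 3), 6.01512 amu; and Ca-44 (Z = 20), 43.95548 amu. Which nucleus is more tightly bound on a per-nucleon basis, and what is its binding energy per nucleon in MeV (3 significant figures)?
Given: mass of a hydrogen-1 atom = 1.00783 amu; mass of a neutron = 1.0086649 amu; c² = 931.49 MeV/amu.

Ca-44; 8.66 MeV/nucleon

Li-6: Σm = 3(1.00783) + 3(1.0086649) = 6.0494847 amu; Δm = 0.0343647 amu; E_B = 32.010 MeV; E_B/A = 5.335 MeV
Ca-44: Σm = 20(1.00783) + 24(1.0086649) = 44.3645576 amu; Δm = 0.4090776 amu; E_B = 381.05 MeV; E_B/A = 8.660 MeV
Ca-44 has the higher binding energy per nucleon, so it is the more tightly bound nucleus.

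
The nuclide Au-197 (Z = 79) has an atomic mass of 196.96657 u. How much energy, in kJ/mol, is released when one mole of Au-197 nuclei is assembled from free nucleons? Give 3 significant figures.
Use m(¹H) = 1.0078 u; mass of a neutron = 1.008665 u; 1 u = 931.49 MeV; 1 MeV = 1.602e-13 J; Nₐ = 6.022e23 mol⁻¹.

1.50e+11 kJ/mol

Mass of separated nucleons = 79(1.0078) + 118(1.008665) = 79.6162 + 119.022470 = 198.638670 u
Mass defect Δm = 198.638670 − 196.96657 = 1.672100 u
E_B = 1.672100 × 931.49 = 1557.54 MeV
Per nucleus in joules: 1557.54 MeV × 1.602e-13 J/MeV = 2.4952e-10 J
Per mole: 2.4952e-10 J × 6.022e23 mol⁻¹ = 1.5026e+14 J/mol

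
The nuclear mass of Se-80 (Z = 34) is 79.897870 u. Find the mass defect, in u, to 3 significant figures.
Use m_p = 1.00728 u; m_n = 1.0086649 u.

0.748 u

With 34 protons and 46 neutrons (A = 80):
Total constituent mass: 34 × 1.00728 + 46 × 1.0086649 = 80.6461054 u
Mass defect Δm = 80.6461054 − 79.897870 = 0.7482354 u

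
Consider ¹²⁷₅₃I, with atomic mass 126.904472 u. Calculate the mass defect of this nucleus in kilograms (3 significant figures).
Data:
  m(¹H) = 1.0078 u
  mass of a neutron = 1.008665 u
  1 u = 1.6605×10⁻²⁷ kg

Mass of separated nucleons = 53(1.0078) + 74(1.008665) = 53.4134 + 74.641210 = 128.054610 u
The mass defect is 128.054610 − 126.904472 = 1.150138 u.
In SI units: 1.150138 u × 1.6605×10⁻²⁷ kg/u = 1.9098e-27 kg

1.91e-27 kg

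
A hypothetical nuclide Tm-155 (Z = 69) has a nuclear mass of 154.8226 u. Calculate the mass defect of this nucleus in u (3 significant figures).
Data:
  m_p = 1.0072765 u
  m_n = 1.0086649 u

1.42 u

Σm = 69·m_p + 86·m_n = 69.5020785 + 86.7451814 = 156.2472599 u
Δm = 156.2472599 − 154.8226 = 1.4246599 u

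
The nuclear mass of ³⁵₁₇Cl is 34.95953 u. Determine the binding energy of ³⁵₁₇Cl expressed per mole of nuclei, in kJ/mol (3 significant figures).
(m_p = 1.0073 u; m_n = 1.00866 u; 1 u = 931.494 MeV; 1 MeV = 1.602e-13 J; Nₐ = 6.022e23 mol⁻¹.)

With 17 protons and 18 neutrons (A = 35):
Mass of separated nucleons = 17(1.0073) + 18(1.00866) = 17.1241 + 18.15588 = 35.27998 u
Mass defect Δm = 35.27998 − 34.95953 = 0.32045 u
E_B = 0.32045 × 931.494 = 298.497 MeV
Per nucleus in joules: 298.497 MeV × 1.602e-13 J/MeV = 4.7819e-11 J
Per mole: 4.7819e-11 J × 6.022e23 mol⁻¹ = 2.8797e+13 J/mol

2.88e+10 kJ/mol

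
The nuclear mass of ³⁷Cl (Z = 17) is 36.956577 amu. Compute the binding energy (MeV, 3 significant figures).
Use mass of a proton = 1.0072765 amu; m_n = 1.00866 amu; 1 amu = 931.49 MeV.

317 MeV

Mass of separated nucleons = 17(1.0072765) + 20(1.00866) = 17.1237005 + 20.17320 = 37.2969005 amu
Mass defect Δm = 37.2969005 − 36.956577 = 0.3403235 amu
E_B = 0.3403235 × 931.49 = 317.008 MeV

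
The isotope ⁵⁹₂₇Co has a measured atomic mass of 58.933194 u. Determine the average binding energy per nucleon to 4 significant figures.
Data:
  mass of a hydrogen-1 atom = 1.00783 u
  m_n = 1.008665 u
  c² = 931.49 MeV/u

8.770 MeV/nucleon

Z = 27, so N = A − Z = 59 − 27 = 32.
Mass of separated nucleons = 27(1.00783) + 32(1.008665) = 27.21141 + 32.277280 = 59.488690 u
The mass defect is 59.488690 − 58.933194 = 0.555496 u.
E_B = 0.555496 × 931.49 = 517.439 MeV
Per nucleon: 517.439 / 59 = 8.770 MeV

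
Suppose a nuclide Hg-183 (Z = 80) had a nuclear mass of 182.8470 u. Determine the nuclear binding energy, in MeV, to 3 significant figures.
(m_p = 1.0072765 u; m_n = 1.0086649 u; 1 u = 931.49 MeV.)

Σm = 80·m_p + 103·m_n = 80.5821200 + 103.8924847 = 184.4746047 u
The mass defect is 184.4746047 − 182.8470 = 1.6276047 u.
Binding energy = Δm·c² = 1.6276047 × 931.49 MeV/u = 1516.10 MeV

1520 MeV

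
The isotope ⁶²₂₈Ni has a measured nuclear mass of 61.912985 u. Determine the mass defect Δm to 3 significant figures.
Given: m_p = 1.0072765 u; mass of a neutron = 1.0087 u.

0.587 u

Z = 28, so N = A − Z = 62 − 28 = 34.
Total constituent mass: 28 × 1.0072765 + 34 × 1.0087 = 62.4995420 u
Δm = 62.4995420 − 61.912985 = 0.5865570 u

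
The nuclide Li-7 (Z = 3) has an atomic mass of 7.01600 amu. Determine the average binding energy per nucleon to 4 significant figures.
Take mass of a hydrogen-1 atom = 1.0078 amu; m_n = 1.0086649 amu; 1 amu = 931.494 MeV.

The nucleus contains 3 protons and 7 − 3 = 4 neutrons.
Σm = 3·m(¹H) + 4·m_n = 3.0234 + 4.0346596 = 7.0580596 amu
Δm = 7.0580596 − 7.01600 = 0.0420596 amu
E_B = 0.0420596 × 931.494 = 39.1783 MeV
Per nucleon: 39.1783 / 7 = 5.597 MeV

5.597 MeV/nucleon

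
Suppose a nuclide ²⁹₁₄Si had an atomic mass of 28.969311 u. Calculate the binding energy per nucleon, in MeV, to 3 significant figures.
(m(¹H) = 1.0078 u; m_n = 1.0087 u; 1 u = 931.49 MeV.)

8.68 MeV/nucleon

Z = 14, so N = A − Z = 29 − 14 = 15.
Σm = 14·m(¹H) + 15·m_n = 14.1092 + 15.1305 = 29.2397 u
Mass defect Δm = 29.2397 − 28.969311 = 0.270389 u
Binding energy = Δm·c² = 0.270389 × 931.49 MeV/u = 251.8646 MeV
Dividing by A = 29 gives 8.68499 MeV per nucleon.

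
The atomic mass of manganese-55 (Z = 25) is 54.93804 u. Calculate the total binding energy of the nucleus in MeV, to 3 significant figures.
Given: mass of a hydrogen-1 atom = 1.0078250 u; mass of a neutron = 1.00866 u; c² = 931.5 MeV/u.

482 MeV

The nucleus contains 25 protons and 55 − 25 = 30 neutrons.
Total constituent mass: 25 × 1.0078250 + 30 × 1.00866 = 55.4554250 u
Δm = 55.4554250 − 54.93804 = 0.5173850 u
Binding energy = Δm·c² = 0.5173850 × 931.5 MeV/u = 481.944 MeV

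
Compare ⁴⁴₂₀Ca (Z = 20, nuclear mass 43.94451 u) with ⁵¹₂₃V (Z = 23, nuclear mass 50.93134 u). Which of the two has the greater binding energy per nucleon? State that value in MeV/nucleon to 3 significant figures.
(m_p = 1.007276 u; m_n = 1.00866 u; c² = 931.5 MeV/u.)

⁴⁴₂₀Ca: Σm = 20(1.007276) + 24(1.00866) = 44.353360 u; Δm = 0.408850 u; E_B = 380.844 MeV; E_B/A = 8.656 MeV
⁵¹₂₃V: Σm = 23(1.007276) + 28(1.00866) = 51.409828 u; Δm = 0.478488 u; E_B = 445.71 MeV; E_B/A = 8.739 MeV
⁵¹₂₃V has the higher binding energy per nucleon, so it is the more tightly bound nucleus.

⁵¹₂₃V; 8.74 MeV/nucleon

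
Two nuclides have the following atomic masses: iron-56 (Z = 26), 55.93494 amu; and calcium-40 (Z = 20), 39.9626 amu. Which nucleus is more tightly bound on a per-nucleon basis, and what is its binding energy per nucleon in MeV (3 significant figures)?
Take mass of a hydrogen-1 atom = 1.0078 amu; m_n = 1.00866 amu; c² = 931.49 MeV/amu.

iron-56: Σm = 26(1.0078) + 30(1.00866) = 56.46260 amu; Δm = 0.52766 amu; E_B = 491.51 MeV; E_B/A = 8.777 MeV
calcium-40: Σm = 20(1.0078) + 20(1.00866) = 40.32920 amu; Δm = 0.36660 amu; E_B = 341.48 MeV; E_B/A = 8.537 MeV
iron-56 has the higher binding energy per nucleon, so it is the more tightly bound nucleus.

iron-56; 8.78 MeV/nucleon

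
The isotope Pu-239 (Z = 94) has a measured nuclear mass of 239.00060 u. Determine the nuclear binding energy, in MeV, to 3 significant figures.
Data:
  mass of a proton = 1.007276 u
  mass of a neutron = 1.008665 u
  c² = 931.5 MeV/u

1810 MeV

Mass of separated nucleons = 94(1.007276) + 145(1.008665) = 94.683944 + 146.256425 = 240.940369 u
The mass defect is 240.940369 − 239.00060 = 1.939769 u.
Converting to energy: 1.939769 u × 931.5 MeV/u = 1806.89 MeV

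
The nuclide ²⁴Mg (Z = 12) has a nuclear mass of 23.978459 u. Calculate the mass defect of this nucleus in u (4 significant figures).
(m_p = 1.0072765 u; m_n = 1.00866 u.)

0.2128 u

With 12 protons and 12 neutrons (A = 24):
Σm = 12·m_p + 12·m_n = 12.0873180 + 12.10392 = 24.1912380 u
Mass defect Δm = 24.1912380 − 23.978459 = 0.2127790 u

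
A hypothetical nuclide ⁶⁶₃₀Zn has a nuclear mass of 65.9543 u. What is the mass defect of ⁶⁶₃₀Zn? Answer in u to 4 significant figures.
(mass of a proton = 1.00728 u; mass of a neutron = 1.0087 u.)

Total constituent mass: 30 × 1.00728 + 36 × 1.0087 = 66.53160 u
The mass defect is 66.53160 − 65.9543 = 0.57730 u.

0.5773 u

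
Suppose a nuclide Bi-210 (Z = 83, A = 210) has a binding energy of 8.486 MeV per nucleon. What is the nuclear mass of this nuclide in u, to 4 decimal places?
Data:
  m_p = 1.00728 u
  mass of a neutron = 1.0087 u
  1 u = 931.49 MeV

Total binding energy = 210 × 8.486 = 1782.060 MeV
Mass defect = 1782.060 MeV / (931.49 MeV/u) = 1.913128 u
Constituent mass = 83(1.00728) + 127(1.0087) = 211.70914 u
Nuclear mass = 211.70914 − 1.913128 = 209.796012 u ≈ 209.7960 u (to 4 decimal places)

209.7960 u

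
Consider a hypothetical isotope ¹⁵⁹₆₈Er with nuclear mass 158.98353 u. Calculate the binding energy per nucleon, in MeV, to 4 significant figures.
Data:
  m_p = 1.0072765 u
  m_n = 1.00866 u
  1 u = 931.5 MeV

Total constituent mass: 68 × 1.0072765 + 91 × 1.00866 = 160.2828620 u
Mass defect Δm = 160.2828620 − 158.98353 = 1.2993320 u
E_B = 1.2993320 × 931.5 = 1210.33 MeV
Dividing by A = 159 gives 7.612 MeV per nucleon.

7.612 MeV/nucleon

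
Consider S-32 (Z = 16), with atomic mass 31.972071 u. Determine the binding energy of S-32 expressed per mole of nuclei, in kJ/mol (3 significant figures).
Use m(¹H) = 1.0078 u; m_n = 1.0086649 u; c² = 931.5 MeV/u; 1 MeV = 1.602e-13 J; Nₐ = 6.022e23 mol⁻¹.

2.62e+10 kJ/mol

Total constituent mass: 16 × 1.0078 + 16 × 1.0086649 = 32.2634384 u
Mass defect Δm = 32.2634384 − 31.972071 = 0.2913674 u
Converting to energy: 0.2913674 u × 931.5 MeV/u = 271.409 MeV
Per nucleus in joules: 271.409 MeV × 1.602e-13 J/MeV = 4.3480e-11 J
Per mole: 4.3480e-11 J × 6.022e23 mol⁻¹ = 2.6184e+13 J/mol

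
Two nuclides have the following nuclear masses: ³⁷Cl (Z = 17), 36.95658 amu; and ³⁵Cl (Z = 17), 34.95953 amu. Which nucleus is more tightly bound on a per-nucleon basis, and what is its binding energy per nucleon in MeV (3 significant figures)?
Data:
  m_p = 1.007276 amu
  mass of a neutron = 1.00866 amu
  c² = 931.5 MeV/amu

³⁷Cl; 8.57 MeV/nucleon

³⁷Cl: Σm = 17(1.007276) + 20(1.00866) = 37.296892 amu; Δm = 0.340312 amu; E_B = 317.00 MeV; E_B/A = 8.568 MeV
³⁵Cl: Σm = 17(1.007276) + 18(1.00866) = 35.279572 amu; Δm = 0.320042 amu; E_B = 298.12 MeV; E_B/A = 8.518 MeV
³⁷Cl has the higher binding energy per nucleon, so it is the more tightly bound nucleus.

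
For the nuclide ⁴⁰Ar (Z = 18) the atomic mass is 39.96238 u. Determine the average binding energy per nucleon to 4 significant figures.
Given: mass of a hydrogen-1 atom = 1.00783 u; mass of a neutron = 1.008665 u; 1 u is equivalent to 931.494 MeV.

With 18 protons and 22 neutrons (A = 40):
Total constituent mass: 18 × 1.00783 + 22 × 1.008665 = 40.331570 u
Δm = 40.331570 − 39.96238 = 0.369190 u
Binding energy = Δm·c² = 0.369190 × 931.494 MeV/u = 343.898 MeV
Dividing by A = 40 gives 8.597 MeV per nucleon.

8.597 MeV/nucleon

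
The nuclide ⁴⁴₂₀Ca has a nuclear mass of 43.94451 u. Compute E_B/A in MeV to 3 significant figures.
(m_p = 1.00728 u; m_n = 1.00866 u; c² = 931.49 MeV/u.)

The nucleus contains 20 protons and 44 − 20 = 24 neutrons.
Mass of separated nucleons = 20(1.00728) + 24(1.00866) = 20.14560 + 24.20784 = 44.35344 u
Mass defect Δm = 44.35344 − 43.94451 = 0.40893 u
E_B = 0.40893 × 931.49 = 380.914 MeV
Per nucleon: 380.914 / 44 = 8.657 MeV

8.66 MeV/nucleon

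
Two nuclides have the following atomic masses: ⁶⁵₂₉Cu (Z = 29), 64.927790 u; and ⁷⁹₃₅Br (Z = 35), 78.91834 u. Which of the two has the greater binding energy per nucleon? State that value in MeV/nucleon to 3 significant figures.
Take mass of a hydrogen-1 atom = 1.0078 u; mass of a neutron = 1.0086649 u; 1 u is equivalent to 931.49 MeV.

⁶⁵₂₉Cu: Σm = 29(1.0078) + 36(1.0086649) = 65.5381364 u; Δm = 0.6103464 u; E_B = 568.53 MeV; E_B/A = 8.747 MeV
⁷⁹₃₅Br: Σm = 35(1.0078) + 44(1.0086649) = 79.6542556 u; Δm = 0.7359156 u; E_B = 685.50 MeV; E_B/A = 8.677 MeV
⁶⁵₂₉Cu has the higher binding energy per nucleon, so it is the more tightly bound nucleus.

⁶⁵₂₉Cu; 8.75 MeV/nucleon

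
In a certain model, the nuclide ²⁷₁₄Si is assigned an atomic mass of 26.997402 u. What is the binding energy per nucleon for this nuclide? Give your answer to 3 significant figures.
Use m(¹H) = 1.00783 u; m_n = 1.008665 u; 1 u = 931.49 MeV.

7.76 MeV/nucleon

Σm = 14·m(¹H) + 13·m_n = 14.10962 + 13.112645 = 27.222265 u
Δm = 27.222265 − 26.997402 = 0.224863 u
Binding energy = Δm·c² = 0.224863 × 931.49 MeV/u = 209.458 MeV
Dividing by A = 27 gives 7.758 MeV per nucleon.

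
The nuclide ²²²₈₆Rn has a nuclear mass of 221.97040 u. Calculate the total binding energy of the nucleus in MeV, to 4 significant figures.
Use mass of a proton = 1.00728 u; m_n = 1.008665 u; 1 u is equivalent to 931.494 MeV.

1708 MeV

Z = 86, so N = A − Z = 222 − 86 = 136.
Mass of separated nucleons = 86(1.00728) + 136(1.008665) = 86.62608 + 137.178440 = 223.804520 u
The mass defect is 223.804520 − 221.97040 = 1.834120 u.
E_B = 1.834120 × 931.494 = 1708.47 MeV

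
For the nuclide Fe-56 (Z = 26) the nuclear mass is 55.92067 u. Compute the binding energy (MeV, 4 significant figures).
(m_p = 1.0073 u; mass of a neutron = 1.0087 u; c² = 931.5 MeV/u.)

493.8 MeV

Mass of separated nucleons = 26(1.0073) + 30(1.0087) = 26.1898 + 30.2610 = 56.4508 u
The mass defect is 56.4508 − 55.92067 = 0.53013 u.
Binding energy = Δm·c² = 0.53013 × 931.5 MeV/u = 493.816 MeV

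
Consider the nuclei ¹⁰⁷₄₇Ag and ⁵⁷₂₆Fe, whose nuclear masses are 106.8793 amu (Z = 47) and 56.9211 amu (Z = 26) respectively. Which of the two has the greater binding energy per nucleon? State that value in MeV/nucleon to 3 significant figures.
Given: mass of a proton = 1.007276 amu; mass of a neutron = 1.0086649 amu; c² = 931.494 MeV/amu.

¹⁰⁷₄₇Ag: Σm = 47(1.007276) + 60(1.0086649) = 107.8618660 amu; Δm = 0.9825660 amu; E_B = 915.25 MeV; E_B/A = 8.554 MeV
⁵⁷₂₆Fe: Σm = 26(1.007276) + 31(1.0086649) = 57.4577879 amu; Δm = 0.5366879 amu; E_B = 499.92 MeV; E_B/A = 8.771 MeV
⁵⁷₂₆Fe has the higher binding energy per nucleon, so it is the more tightly bound nucleus.

⁵⁷₂₆Fe; 8.77 MeV/nucleon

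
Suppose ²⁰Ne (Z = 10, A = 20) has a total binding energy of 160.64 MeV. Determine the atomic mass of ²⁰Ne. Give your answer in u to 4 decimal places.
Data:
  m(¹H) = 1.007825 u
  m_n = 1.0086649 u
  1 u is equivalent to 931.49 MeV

19.9924 u

Mass defect = 160.64 MeV / (931.49 MeV/u) = 0.172455 u
Constituent mass = 10(1.007825) + 10(1.0086649) = 20.1648990 u
Atomic mass = 20.1648990 − 0.172455 = 19.9924440 u ≈ 19.9924 u (to 4 decimal places)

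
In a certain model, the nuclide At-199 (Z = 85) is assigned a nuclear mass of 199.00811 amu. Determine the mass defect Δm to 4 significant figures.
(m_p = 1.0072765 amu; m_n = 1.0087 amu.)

1.602 amu

Z = 85, so N = A − Z = 199 − 85 = 114.
Total constituent mass: 85 × 1.0072765 + 114 × 1.0087 = 200.6103025 amu
Δm = 200.6103025 − 199.00811 = 1.6021925 amu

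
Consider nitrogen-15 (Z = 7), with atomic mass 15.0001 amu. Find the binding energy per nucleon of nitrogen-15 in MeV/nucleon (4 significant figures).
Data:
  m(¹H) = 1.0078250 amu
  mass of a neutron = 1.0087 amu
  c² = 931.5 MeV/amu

7.717 MeV/nucleon

The nucleus contains 7 protons and 15 − 7 = 8 neutrons.
Mass of separated nucleons = 7(1.0078250) + 8(1.0087) = 7.0547750 + 8.0696 = 15.1243750 amu
Mass defect Δm = 15.1243750 − 15.0001 = 0.1242750 amu
Converting to energy: 0.1242750 amu × 931.5 MeV/amu = 115.762 MeV
Per nucleon: 115.762 / 15 = 7.717 MeV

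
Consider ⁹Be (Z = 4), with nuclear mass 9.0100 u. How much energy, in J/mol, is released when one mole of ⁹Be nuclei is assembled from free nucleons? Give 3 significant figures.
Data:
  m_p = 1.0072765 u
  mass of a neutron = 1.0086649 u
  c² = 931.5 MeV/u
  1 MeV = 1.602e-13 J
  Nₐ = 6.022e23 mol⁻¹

Σm = 4·m_p + 5·m_n = 4.0291060 + 5.0433245 = 9.0724305 u
Δm = 9.0724305 − 9.0100 = 0.0624305 u
E_B = 0.0624305 × 931.5 = 58.1540 MeV
Per nucleus in joules: 58.1540 MeV × 1.602e-13 J/MeV = 9.3163e-12 J
Per mole: 9.3163e-12 J × 6.022e23 mol⁻¹ = 5.6103e+12 J/mol

5.61e+12 J/mol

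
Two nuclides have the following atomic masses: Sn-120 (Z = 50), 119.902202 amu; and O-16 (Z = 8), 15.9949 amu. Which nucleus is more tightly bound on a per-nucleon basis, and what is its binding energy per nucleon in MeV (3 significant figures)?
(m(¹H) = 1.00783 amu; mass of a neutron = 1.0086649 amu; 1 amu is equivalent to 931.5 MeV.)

Sn-120: Σm = 50(1.00783) + 70(1.0086649) = 120.9980430 amu; Δm = 1.0958410 amu; E_B = 1020.776 MeV; E_B/A = 8.506 MeV
O-16: Σm = 8(1.00783) + 8(1.0086649) = 16.1319592 amu; Δm = 0.1370592 amu; E_B = 127.67 MeV; E_B/A = 7.979 MeV
Sn-120 has the higher binding energy per nucleon, so it is the more tightly bound nucleus.

Sn-120; 8.51 MeV/nucleon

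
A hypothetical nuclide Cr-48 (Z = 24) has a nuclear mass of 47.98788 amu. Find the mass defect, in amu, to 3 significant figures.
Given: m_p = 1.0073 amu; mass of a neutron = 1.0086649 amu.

Σm = 24·m_p + 24·m_n = 24.1752 + 24.2079576 = 48.3831576 amu
The mass defect is 48.3831576 − 47.98788 = 0.3952776 amu.

0.395 amu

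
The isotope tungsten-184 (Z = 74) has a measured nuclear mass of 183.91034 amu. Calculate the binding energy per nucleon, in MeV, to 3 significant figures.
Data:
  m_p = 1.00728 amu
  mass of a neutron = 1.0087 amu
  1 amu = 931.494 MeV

8.03 MeV/nucleon

The nucleus contains 74 protons and 184 − 74 = 110 neutrons.
Σm = 74·m_p + 110·m_n = 74.53872 + 110.9570 = 185.49572 amu
The mass defect is 185.49572 − 183.91034 = 1.58538 amu.
E_B = 1.58538 × 931.494 = 1476.77 MeV
Dividing by A = 184 gives 8.026 MeV per nucleon.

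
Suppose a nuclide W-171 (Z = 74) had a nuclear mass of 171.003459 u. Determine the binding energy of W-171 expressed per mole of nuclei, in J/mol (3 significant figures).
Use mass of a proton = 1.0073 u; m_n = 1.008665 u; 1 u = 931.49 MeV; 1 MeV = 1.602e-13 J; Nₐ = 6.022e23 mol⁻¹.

With 74 protons and 97 neutrons (A = 171):
Mass of separated nucleons = 74(1.0073) + 97(1.008665) = 74.5402 + 97.840505 = 172.380705 u
The mass defect is 172.380705 − 171.003459 = 1.377246 u.
Binding energy = Δm·c² = 1.377246 × 931.49 MeV/u = 1282.89 MeV
Per nucleus in joules: 1282.89 MeV × 1.602e-13 J/MeV = 2.0552e-10 J
Per mole: 2.0552e-10 J × 6.022e23 mol⁻¹ = 1.2376e+14 J/mol

1.24e+14 J/mol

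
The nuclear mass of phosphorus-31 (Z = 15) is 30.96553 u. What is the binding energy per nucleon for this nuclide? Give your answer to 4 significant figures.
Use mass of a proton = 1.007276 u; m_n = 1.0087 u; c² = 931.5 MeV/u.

Σm = 15·m_p + 16·m_n = 15.109140 + 16.1392 = 31.248340 u
Mass defect Δm = 31.248340 − 30.96553 = 0.282810 u
Binding energy = Δm·c² = 0.282810 × 931.5 MeV/u = 263.438 MeV
Per nucleon: 263.438 / 31 = 8.498 MeV

8.498 MeV/nucleon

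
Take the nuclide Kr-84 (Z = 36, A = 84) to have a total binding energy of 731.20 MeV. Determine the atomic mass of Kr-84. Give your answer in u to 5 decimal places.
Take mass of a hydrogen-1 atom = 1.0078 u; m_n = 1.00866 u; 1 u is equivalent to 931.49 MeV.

83.91150 u

Mass defect = 731.20 MeV / (931.49 MeV/u) = 0.7849789 u
Constituent mass = 36(1.0078) + 48(1.00866) = 84.69648 u
Atomic mass = 84.69648 − 0.7849789 = 83.9115011 u ≈ 83.91150 u (to 5 decimal places)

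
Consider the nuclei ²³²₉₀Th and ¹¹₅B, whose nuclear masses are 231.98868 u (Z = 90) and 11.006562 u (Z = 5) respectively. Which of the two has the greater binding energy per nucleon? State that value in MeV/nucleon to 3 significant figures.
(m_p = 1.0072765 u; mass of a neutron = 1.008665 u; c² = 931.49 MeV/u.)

²³²₉₀Th; 7.62 MeV/nucleon

²³²₉₀Th: Σm = 90(1.0072765) + 142(1.008665) = 233.8853150 u; Δm = 1.8966350 u; E_B = 1766.7 MeV; E_B/A = 7.615 MeV
¹¹₅B: Σm = 5(1.0072765) + 6(1.008665) = 11.0883725 u; Δm = 0.0818105 u; E_B = 76.206 MeV; E_B/A = 6.928 MeV
²³²₉₀Th has the higher binding energy per nucleon, so it is the more tightly bound nucleus.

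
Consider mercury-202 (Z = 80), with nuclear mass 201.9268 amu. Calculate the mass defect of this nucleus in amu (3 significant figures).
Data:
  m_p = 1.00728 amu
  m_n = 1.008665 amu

The nucleus contains 80 protons and 202 − 80 = 122 neutrons.
Mass of separated nucleons = 80(1.00728) + 122(1.008665) = 80.58240 + 123.057130 = 203.639530 amu
The mass defect is 203.639530 − 201.9268 = 1.712730 amu.

1.71 amu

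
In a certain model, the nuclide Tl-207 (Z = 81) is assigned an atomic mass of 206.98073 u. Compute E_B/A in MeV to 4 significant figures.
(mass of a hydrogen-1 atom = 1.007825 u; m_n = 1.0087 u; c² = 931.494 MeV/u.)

Total constituent mass: 81 × 1.007825 + 126 × 1.0087 = 208.730025 u
Δm = 208.730025 − 206.98073 = 1.749295 u
E_B = 1.749295 × 931.494 = 1629.46 MeV
Per nucleon: 1629.46 / 207 = 7.872 MeV

7.872 MeV/nucleon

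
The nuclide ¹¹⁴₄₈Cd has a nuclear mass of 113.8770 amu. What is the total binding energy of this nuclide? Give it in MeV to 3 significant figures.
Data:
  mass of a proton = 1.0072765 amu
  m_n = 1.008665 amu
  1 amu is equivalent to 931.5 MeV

Z = 48, so N = A − Z = 114 − 48 = 66.
Mass of separated nucleons = 48(1.0072765) + 66(1.008665) = 48.3492720 + 66.571890 = 114.9211620 amu
The mass defect is 114.9211620 − 113.8770 = 1.0441620 amu.
E_B = 1.0441620 × 931.5 = 972.637 MeV

973 MeV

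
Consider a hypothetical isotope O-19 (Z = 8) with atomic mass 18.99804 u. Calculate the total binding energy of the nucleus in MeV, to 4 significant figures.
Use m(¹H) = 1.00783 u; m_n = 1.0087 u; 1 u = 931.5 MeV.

149.3 MeV

With 8 protons and 11 neutrons (A = 19):
Total constituent mass: 8 × 1.00783 + 11 × 1.0087 = 19.15834 u
Mass defect Δm = 19.15834 − 18.99804 = 0.16030 u
Converting to energy: 0.16030 u × 931.5 MeV/u = 149.319 MeV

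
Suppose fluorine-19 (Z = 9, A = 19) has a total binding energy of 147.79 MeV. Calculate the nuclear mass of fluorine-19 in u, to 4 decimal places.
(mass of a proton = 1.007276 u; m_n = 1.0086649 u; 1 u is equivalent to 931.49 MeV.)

18.9935 u

Mass defect = 147.79 MeV / (931.49 MeV/u) = 0.158660 u
Constituent mass = 9(1.007276) + 10(1.0086649) = 19.1521330 u
Nuclear mass = 19.1521330 − 0.158660 = 18.9934730 u ≈ 18.9935 u (to 4 decimal places)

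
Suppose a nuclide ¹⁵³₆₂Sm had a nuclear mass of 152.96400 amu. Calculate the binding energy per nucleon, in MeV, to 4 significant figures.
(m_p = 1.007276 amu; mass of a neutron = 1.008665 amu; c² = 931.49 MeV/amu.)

Σm = 62·m_p + 91·m_n = 62.451112 + 91.788515 = 154.239627 amu
Mass defect Δm = 154.239627 − 152.96400 = 1.275627 amu
Binding energy = Δm·c² = 1.275627 × 931.49 MeV/amu = 1188.23 MeV
Dividing by A = 153 gives 7.766 MeV per nucleon.

7.766 MeV/nucleon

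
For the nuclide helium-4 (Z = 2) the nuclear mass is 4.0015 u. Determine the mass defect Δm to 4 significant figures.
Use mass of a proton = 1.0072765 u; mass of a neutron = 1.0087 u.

Σm = 2·m_p + 2·m_n = 2.0145530 + 2.0174 = 4.0319530 u
Mass defect Δm = 4.0319530 − 4.0015 = 0.0304530 u

0.03045 u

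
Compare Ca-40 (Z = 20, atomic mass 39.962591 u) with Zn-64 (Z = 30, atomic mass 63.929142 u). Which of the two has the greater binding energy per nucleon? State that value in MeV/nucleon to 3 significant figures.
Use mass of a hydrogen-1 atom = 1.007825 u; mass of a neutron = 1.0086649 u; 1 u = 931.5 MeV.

Ca-40: Σm = 20(1.007825) + 20(1.0086649) = 40.3297980 u; Δm = 0.3672070 u; E_B = 342.05 MeV; E_B/A = 8.551 MeV
Zn-64: Σm = 30(1.007825) + 34(1.0086649) = 64.5293566 u; Δm = 0.6002146 u; E_B = 559.10 MeV; E_B/A = 8.736 MeV
Zn-64 has the higher binding energy per nucleon, so it is the more tightly bound nucleus.

Zn-64; 8.74 MeV/nucleon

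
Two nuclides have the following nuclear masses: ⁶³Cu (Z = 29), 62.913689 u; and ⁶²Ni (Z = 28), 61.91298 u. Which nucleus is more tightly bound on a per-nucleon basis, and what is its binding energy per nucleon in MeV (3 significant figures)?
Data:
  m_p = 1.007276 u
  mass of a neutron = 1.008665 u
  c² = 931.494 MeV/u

⁶²Ni; 8.79 MeV/nucleon

⁶³Cu: Σm = 29(1.007276) + 34(1.008665) = 63.505614 u; Δm = 0.591925 u; E_B = 551.37 MeV; E_B/A = 8.752 MeV
⁶²Ni: Σm = 28(1.007276) + 34(1.008665) = 62.498338 u; Δm = 0.585358 u; E_B = 545.257 MeV; E_B/A = 8.794 MeV
⁶²Ni has the higher binding energy per nucleon, so it is the more tightly bound nucleus.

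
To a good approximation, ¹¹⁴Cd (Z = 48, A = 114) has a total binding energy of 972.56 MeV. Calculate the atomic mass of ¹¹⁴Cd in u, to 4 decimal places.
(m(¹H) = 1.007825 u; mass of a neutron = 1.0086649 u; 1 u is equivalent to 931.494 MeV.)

113.9034 u

Mass defect = 972.56 MeV / (931.494 MeV/u) = 1.044086 u
Constituent mass = 48(1.007825) + 66(1.0086649) = 114.9474834 u
Atomic mass = 114.9474834 − 1.044086 = 113.9033974 u ≈ 113.9034 u (to 4 decimal places)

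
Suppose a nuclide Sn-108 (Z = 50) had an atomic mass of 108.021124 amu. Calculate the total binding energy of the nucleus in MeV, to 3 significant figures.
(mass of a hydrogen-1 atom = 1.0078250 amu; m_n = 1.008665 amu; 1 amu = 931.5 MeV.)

813 MeV

Σm = 50·m(¹H) + 58·m_n = 50.3912500 + 58.502570 = 108.8938200 amu
Mass defect Δm = 108.8938200 − 108.021124 = 0.8726960 amu
Converting to energy: 0.8726960 amu × 931.5 MeV/amu = 812.916 MeV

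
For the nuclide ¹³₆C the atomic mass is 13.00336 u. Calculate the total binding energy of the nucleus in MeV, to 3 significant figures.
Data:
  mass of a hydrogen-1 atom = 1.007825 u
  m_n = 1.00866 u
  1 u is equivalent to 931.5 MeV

97.1 MeV

The nucleus contains 6 protons and 13 − 6 = 7 neutrons.
Mass of separated nucleons = 6(1.007825) + 7(1.00866) = 6.046950 + 7.06062 = 13.107570 u
Mass defect Δm = 13.107570 − 13.00336 = 0.104210 u
Converting to energy: 0.104210 u × 931.5 MeV/u = 97.0716 MeV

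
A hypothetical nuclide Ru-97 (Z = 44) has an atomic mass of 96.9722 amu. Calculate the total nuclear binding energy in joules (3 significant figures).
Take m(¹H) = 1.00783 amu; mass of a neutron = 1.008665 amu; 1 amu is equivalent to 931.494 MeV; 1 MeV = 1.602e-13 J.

1.24e-10 J

Mass of separated nucleons = 44(1.00783) + 53(1.008665) = 44.34452 + 53.459245 = 97.803765 amu
Δm = 97.803765 − 96.9722 = 0.831565 amu
Binding energy = Δm·c² = 0.831565 × 931.494 MeV/amu = 774.598 MeV
In joules: 774.598 MeV × 1.602e-13 J/MeV = 1.2409e-10 J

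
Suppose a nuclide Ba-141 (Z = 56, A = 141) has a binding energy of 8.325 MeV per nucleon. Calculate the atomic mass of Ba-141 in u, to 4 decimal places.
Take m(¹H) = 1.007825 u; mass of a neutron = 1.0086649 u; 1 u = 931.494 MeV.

Total binding energy = 141 × 8.325 = 1173.825 MeV
Mass defect = 1173.825 MeV / (931.494 MeV/u) = 1.260153 u
Constituent mass = 56(1.007825) + 85(1.0086649) = 142.1747165 u
Atomic mass = 142.1747165 − 1.260153 = 140.9145635 u ≈ 140.9146 u (to 4 decimal places)

140.9146 u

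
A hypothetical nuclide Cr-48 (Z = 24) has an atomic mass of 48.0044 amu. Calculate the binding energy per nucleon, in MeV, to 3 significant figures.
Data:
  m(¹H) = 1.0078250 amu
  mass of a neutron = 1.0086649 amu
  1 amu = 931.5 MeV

7.59 MeV/nucleon

The nucleus contains 24 protons and 48 − 24 = 24 neutrons.
Mass of separated nucleons = 24(1.0078250) + 24(1.0086649) = 24.1878000 + 24.2079576 = 48.3957576 amu
Mass defect Δm = 48.3957576 − 48.0044 = 0.3913576 amu
Converting to energy: 0.3913576 amu × 931.5 MeV/amu = 364.550 MeV
Dividing by A = 48 gives 7.5948 MeV per nucleon.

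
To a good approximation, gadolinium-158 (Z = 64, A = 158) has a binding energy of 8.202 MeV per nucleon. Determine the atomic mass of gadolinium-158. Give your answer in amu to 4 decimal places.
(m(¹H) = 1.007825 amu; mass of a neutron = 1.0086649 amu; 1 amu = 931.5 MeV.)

157.9241 amu

Total binding energy = 158 × 8.202 = 1295.916 MeV
Mass defect = 1295.916 MeV / (931.5 MeV/amu) = 1.391214 amu
Constituent mass = 64(1.007825) + 94(1.0086649) = 159.3153006 amu
Atomic mass = 159.3153006 − 1.391214 = 157.9240866 amu ≈ 157.9241 amu (to 4 decimal places)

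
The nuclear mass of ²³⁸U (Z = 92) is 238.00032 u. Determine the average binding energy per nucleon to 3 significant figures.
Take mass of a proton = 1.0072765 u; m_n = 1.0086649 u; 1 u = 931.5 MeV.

With 92 protons and 146 neutrons (A = 238):
Total constituent mass: 92 × 1.0072765 + 146 × 1.0086649 = 239.9345134 u
The mass defect is 239.9345134 − 238.00032 = 1.9341934 u.
Converting to energy: 1.9341934 u × 931.5 MeV/u = 1801.70 MeV
Per nucleon: 1801.70 / 238 = 7.570 MeV

7.57 MeV/nucleon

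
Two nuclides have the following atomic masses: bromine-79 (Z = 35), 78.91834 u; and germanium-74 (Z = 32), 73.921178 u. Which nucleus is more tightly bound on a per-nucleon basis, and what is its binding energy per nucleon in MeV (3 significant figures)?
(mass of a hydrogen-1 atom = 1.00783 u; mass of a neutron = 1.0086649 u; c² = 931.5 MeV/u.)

bromine-79: Σm = 35(1.00783) + 44(1.0086649) = 79.6553056 u; Δm = 0.7369656 u; E_B = 686.48 MeV; E_B/A = 8.690 MeV
germanium-74: Σm = 32(1.00783) + 42(1.0086649) = 74.6144858 u; Δm = 0.6933078 u; E_B = 645.82 MeV; E_B/A = 8.727 MeV
germanium-74 has the higher binding energy per nucleon, so it is the more tightly bound nucleus.

germanium-74; 8.73 MeV/nucleon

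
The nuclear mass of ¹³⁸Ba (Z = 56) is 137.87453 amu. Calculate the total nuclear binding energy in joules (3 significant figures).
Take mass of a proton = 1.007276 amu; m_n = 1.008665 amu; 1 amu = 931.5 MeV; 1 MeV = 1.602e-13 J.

Total constituent mass: 56 × 1.007276 + 82 × 1.008665 = 139.117986 amu
The mass defect is 139.117986 − 137.87453 = 1.243456 amu.
Converting to energy: 1.243456 amu × 931.5 MeV/amu = 1158.28 MeV
In joules: 1158.28 MeV × 1.602e-13 J/MeV = 1.8556e-10 J

1.86e-10 J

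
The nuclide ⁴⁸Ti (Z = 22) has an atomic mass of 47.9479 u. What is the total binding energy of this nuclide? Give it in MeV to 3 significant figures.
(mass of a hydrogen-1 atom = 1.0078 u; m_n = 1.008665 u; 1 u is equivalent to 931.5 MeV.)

418 MeV

Z = 22, so N = A − Z = 48 − 22 = 26.
Σm = 22·m(¹H) + 26·m_n = 22.1716 + 26.225290 = 48.396890 u
The mass defect is 48.396890 − 47.9479 = 0.448990 u.
E_B = 0.448990 × 931.5 = 418.234 MeV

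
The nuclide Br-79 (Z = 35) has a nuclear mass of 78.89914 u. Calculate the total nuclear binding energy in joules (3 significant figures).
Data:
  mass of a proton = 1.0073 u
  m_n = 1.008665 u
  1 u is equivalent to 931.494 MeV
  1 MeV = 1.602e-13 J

Z = 35, so N = A − Z = 79 − 35 = 44.
Σm = 35·m_p + 44·m_n = 35.2555 + 44.381260 = 79.636760 u
Δm = 79.636760 − 78.89914 = 0.737620 u
Binding energy = Δm·c² = 0.737620 × 931.494 MeV/u = 687.089 MeV
In joules: 687.089 MeV × 1.602e-13 J/MeV = 1.1007e-10 J

1.10e-10 J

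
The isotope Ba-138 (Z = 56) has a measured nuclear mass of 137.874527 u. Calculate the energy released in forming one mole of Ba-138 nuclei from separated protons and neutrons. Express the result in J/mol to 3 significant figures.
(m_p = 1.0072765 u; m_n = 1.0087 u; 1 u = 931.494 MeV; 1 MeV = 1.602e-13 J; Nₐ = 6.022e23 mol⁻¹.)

Total constituent mass: 56 × 1.0072765 + 82 × 1.0087 = 139.1208840 u
Δm = 139.1208840 − 137.874527 = 1.2463570 u
Converting to energy: 1.2463570 u × 931.494 MeV/u = 1160.97 MeV
Per nucleus in joules: 1160.97 MeV × 1.602e-13 J/MeV = 1.8599e-10 J
Per mole: 1.8599e-10 J × 6.022e23 mol⁻¹ = 1.1200e+14 J/mol

1.12e+14 J/mol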